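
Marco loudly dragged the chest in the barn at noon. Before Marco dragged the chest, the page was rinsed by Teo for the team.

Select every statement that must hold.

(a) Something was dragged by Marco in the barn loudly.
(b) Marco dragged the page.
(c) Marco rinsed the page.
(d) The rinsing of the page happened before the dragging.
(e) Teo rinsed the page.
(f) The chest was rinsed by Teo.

(a) Entailed — this follows by dropping conjuncts from the dragging event's description.
(b) Not entailed — Marco dragged the chest, not the page; the page belongs to the rinsing event.
(c) Not entailed — the passage has Teo rinsing the page, not Marco.
(d) Entailed — the narrative places the rinsing before the dragging.
(e) Entailed — this follows by dropping conjuncts from the rinsing event's description.
(f) Not entailed — Teo rinsed the page, not the chest; the chest belongs to the dragging event.

(a), (d), (e)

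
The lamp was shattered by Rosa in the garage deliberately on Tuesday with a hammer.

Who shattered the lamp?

'Rosa' marks the agent of the shattering event.

Rosa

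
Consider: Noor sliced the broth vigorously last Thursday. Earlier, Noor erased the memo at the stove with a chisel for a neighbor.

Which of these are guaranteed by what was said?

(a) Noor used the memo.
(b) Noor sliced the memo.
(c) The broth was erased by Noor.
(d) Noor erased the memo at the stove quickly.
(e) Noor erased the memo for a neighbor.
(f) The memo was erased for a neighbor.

(e), (f)

(a) Not entailed — the memo is the patient, not an instrument — Noor used a chisel.
(b) Not entailed — Noor sliced the broth, not the memo; the memo belongs to the erasing event.
(c) Not entailed — Noor erased the memo, not the broth; the broth belongs to the slicing event.
(d) Not entailed — 'quickly' adds information not in the original event.
(e) Entailed — the original entails any weakening of itself; this just drops 'with a chisel', 'at the stove'.
(f) Entailed — dropping 'with a chisel', 'at the stove' and generalizing the agent leaves a sub-description the original still satisfies.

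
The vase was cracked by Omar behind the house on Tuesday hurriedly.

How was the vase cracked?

hurriedly

'hurriedly' marks the manner of the cracking event.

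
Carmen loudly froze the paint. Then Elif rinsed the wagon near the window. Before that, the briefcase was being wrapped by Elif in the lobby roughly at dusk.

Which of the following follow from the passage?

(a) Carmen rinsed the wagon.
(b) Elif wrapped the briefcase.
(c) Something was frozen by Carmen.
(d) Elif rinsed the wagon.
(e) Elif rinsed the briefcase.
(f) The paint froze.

(c), (d), (f)

(a) Not entailed — the passage has Elif rinsing the wagon, not Carmen.
(b) Not entailed — 'was wrapping' is progressive on an accomplishment; it does not entail the completed 'wrapped'.
(c) Entailed — every conjunct here is already in the original freezing event.
(d) Entailed — dropping 'near the window' leaves a sub-description the original still satisfies.
(e) Not entailed — Elif rinsed the wagon, not the briefcase; the briefcase belongs to the wrapping event.
(f) Entailed — 'Carmen froze the paint' is causative; it entails the inchoative 'the paint froze'.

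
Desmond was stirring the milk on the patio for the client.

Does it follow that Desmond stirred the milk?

'stir' is atelic; if Desmond was stirring the milk, then Desmond stirred the milk (for some time).

yes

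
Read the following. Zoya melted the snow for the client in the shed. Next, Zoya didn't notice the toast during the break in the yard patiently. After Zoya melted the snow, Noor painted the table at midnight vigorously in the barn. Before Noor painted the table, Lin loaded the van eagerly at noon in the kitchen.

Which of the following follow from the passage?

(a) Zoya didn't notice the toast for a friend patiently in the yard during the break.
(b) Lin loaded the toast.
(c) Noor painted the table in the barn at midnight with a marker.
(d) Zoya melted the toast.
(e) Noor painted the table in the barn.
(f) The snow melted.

(a), (e), (f)

(a) Entailed — under negation, adding a further restriction is entailed: if no such noticing event occurred, none occurred for a friend either.
(b) Not entailed — Lin loaded the van, not the toast; the toast belongs to the noticing event.
(c) Not entailed — 'with a marker' adds information not in the original event.
(d) Not entailed — Zoya melted the snow, not the toast; the toast belongs to the noticing event.
(e) Entailed — the original entails any weakening of itself; this just drops 'vigorously', 'at midnight'.
(f) Entailed — 'Zoya melted the snow' is causative; it entails the inchoative 'the snow melted'.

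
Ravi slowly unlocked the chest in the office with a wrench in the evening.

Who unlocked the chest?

Ravi

'Ravi' marks the agent of the unlocking event.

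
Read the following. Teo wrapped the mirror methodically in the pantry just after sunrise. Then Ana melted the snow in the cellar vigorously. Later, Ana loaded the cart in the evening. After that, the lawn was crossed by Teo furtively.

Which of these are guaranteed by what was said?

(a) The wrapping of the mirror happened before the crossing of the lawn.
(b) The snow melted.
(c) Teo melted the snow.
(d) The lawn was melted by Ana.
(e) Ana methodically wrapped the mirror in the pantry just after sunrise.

(a) Entailed — the narrative places the wrapping before the crossing.
(b) Entailed — 'Ana melted the snow' is causative; it entails the inchoative 'the snow melted'.
(c) Not entailed — the passage has Ana melting the snow, not Teo.
(d) Not entailed — Ana melted the snow, not the lawn; the lawn belongs to the crossing event.
(e) Not entailed — the passage has Teo wrapping the mirror, not Ana.

(a), (b)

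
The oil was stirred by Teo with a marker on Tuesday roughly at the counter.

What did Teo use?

'with a marker' marks the instrument of the stirring event.

a marker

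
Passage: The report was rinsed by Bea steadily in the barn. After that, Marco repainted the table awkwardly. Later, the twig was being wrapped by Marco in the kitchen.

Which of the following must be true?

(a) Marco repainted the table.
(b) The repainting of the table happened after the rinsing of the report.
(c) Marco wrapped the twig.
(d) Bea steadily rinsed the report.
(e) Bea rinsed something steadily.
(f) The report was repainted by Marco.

(a), (b), (d), (e)

(a) Entailed — dropping 'awkwardly' leaves a sub-description the original still satisfies.
(b) Entailed — the narrative places the rinsing before the repainting.
(c) Not entailed — 'was wrapping' is progressive on an accomplishment; it does not entail the completed 'wrapped'.
(d) Entailed — dropping 'in the barn' leaves a sub-description the original still satisfies.
(e) Entailed — dropping 'in the barn' and generalizing the patient leaves a sub-description the original still satisfies.
(f) Not entailed — Marco repainted the table, not the report; the report belongs to the rinsing event.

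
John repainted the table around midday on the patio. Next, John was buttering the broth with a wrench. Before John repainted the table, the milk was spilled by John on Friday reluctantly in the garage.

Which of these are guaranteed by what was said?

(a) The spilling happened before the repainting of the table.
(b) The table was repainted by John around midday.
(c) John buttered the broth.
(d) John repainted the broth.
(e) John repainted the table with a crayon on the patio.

(a), (b)

(a) Entailed — the narrative places the spilling before the repainting.
(b) Entailed — the original entails any weakening of itself; this just drops 'on the patio'.
(c) Not entailed — 'was buttering' is progressive on an accomplishment; it does not entail the completed 'buttered'.
(d) Not entailed — John repainted the table, not the broth; the broth belongs to the buttering event.
(e) Not entailed — 'with a crayon' adds information not in the original event.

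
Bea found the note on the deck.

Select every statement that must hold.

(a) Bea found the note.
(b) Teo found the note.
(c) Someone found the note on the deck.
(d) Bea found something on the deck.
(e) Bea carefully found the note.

(a) Entailed — this follows by dropping conjuncts from the finding event's description.
(b) Not entailed — the passage has Bea finding the note, not Teo.
(c) Entailed — this follows by dropping conjuncts from the finding event's description.
(d) Entailed — the original entails any weakening of itself; this just generalizes the patient.
(e) Not entailed — 'carefully' adds information not in the original event.

(a), (c), (d)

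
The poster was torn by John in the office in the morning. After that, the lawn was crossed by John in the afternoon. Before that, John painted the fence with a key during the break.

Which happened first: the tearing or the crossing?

The connectives place the tearing before the crossing.

the tearing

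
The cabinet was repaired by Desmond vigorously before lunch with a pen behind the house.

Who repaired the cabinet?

'Desmond' marks the agent of the repairing event.

Desmond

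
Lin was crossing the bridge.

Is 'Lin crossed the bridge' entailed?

'was crossing' is progressive; for an accomplishment like 'cross the bridge', it doesn't entail completion.

no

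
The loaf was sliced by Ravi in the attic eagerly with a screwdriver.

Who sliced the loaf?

Ravi

'Ravi' marks the agent of the slicing event.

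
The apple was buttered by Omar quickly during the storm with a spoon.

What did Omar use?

a spoon

'with a spoon' marks the instrument of the buttering event.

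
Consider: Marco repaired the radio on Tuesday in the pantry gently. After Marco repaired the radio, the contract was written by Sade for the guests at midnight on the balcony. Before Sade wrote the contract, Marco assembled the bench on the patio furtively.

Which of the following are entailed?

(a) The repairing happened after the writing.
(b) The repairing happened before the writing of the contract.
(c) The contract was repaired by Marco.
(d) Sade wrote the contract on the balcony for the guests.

(b), (d)

(a) Not entailed — the narrative places the repairing before the writing, not after.
(b) Entailed — the narrative places the repairing before the writing.
(c) Not entailed — Marco repaired the radio, not the contract; the contract belongs to the writing event.
(d) Entailed — this follows by dropping conjuncts from the writing event's description.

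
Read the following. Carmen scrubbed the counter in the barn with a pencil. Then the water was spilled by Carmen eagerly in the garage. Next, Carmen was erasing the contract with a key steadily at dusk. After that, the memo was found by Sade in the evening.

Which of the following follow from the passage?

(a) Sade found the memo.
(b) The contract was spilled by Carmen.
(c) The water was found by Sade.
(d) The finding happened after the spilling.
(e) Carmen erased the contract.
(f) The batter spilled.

(a) Entailed — the original entails any weakening of itself; this just drops 'in the evening'.
(b) Not entailed — Carmen spilled the water, not the contract; the contract belongs to the erasing event.
(c) Not entailed — Sade found the memo, not the water; the water belongs to the spilling event.
(d) Entailed — the narrative places the spilling before the finding.
(e) Not entailed — 'was erasing' is progressive on an accomplishment; it does not entail the completed 'erased'.
(f) Not entailed — the water is what spilled, not the batter.

(a), (d)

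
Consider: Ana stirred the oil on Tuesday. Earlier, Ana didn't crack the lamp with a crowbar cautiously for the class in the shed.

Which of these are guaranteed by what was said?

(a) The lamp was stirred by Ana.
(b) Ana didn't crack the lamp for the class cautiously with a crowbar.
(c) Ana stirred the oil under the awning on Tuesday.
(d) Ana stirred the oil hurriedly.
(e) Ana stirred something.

(a) Not entailed — Ana stirred the oil, not the lamp; the lamp belongs to the cracking event.
(b) Not entailed — dropping 'in the shed' under negation is not valid — the original leaves open that Ana cracked the lamp some other way.
(c) Not entailed — 'under the awning' adds information not in the original event.
(d) Not entailed — 'hurriedly' adds information not in the original event.
(e) Entailed — the original entails any weakening of itself; this just drops 'on Tuesday' and generalizes the patient.

(e)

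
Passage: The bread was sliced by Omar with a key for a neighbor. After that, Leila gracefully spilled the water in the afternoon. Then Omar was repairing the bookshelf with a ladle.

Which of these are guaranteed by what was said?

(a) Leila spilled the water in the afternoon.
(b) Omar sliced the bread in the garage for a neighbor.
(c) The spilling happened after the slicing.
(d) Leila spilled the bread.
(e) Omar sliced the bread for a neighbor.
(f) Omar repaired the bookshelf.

(a) Entailed — every conjunct here is already in the original spilling event.
(b) Not entailed — 'in the garage' adds information not in the original event.
(c) Entailed — the narrative places the slicing before the spilling.
(d) Not entailed — Leila spilled the water, not the bread; the bread belongs to the slicing event.
(e) Entailed — dropping 'with a key' leaves a sub-description the original still satisfies.
(f) Not entailed — 'was repairing' is progressive on an accomplishment; it does not entail the completed 'repaired'.

(a), (c), (e)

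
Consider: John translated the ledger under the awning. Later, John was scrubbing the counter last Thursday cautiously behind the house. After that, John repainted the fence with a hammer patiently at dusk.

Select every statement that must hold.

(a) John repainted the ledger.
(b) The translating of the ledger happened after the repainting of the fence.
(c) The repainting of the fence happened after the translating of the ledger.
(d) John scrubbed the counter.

(c), (d)

(a) Not entailed — John repainted the fence, not the ledger; the ledger belongs to the translating event.
(b) Not entailed — the narrative places the translating before the repainting, not after.
(c) Entailed — the narrative places the translating before the repainting.
(d) Entailed — 'scrub' is an activity; 'was scrubbing' entails that some scrubbing happened, so 'scrubbed' holds.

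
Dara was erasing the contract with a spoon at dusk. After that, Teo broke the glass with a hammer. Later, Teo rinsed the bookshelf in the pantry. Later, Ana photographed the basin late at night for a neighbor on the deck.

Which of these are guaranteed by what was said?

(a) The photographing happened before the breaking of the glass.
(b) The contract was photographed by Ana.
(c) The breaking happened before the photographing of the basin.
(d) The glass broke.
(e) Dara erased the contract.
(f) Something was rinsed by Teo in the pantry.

(c), (d), (f)

(a) Not entailed — the narrative places the breaking before the photographing, not after.
(b) Not entailed — Ana photographed the basin, not the contract; the contract belongs to the erasing event.
(c) Entailed — the narrative places the breaking before the photographing.
(d) Entailed — 'Teo broke the glass' is causative; it entails the inchoative 'the glass broke'.
(e) Not entailed — 'was erasing' is progressive on an accomplishment; it does not entail the completed 'erased'.
(f) Entailed — the original entails any weakening of itself; this just generalizes the patient.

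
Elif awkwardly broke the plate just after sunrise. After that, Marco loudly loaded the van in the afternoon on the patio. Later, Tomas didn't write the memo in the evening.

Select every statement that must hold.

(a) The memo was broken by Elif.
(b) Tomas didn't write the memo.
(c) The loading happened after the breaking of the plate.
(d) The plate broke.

(c), (d)

(a) Not entailed — Elif broke the plate, not the memo; the memo belongs to the writing event.
(b) Not entailed — dropping 'in the evening' under negation is not valid — the original leaves open that Tomas wrote the memo some other way.
(c) Entailed — the narrative places the breaking before the loading.
(d) Entailed — 'Elif broke the plate' is causative; it entails the inchoative 'the plate broke'.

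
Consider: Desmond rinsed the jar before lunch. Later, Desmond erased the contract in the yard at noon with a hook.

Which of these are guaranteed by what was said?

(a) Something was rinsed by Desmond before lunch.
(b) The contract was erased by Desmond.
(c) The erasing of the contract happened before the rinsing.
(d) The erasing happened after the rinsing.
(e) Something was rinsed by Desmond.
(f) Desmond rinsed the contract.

(a), (b), (d), (e)

(a) Entailed — every conjunct here is already in the original rinsing event.
(b) Entailed — every conjunct here is already in the original erasing event.
(c) Not entailed — the narrative places the rinsing before the erasing, not after.
(d) Entailed — the narrative places the rinsing before the erasing.
(e) Entailed — every conjunct here is already in the original rinsing event.
(f) Not entailed — Desmond rinsed the jar, not the contract; the contract belongs to the erasing event.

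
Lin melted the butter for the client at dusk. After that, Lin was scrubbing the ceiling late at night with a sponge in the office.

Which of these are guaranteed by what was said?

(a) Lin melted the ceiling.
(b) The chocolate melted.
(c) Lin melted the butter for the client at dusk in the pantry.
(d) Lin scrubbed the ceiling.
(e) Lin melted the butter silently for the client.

(d)

(a) Not entailed — Lin melted the butter, not the ceiling; the ceiling belongs to the scrubbing event.
(b) Not entailed — the butter is what melted, not the chocolate.
(c) Not entailed — 'in the pantry' adds information not in the original event.
(d) Entailed — 'scrub' is an activity; 'was scrubbing' entails that some scrubbing happened, so 'scrubbed' holds.
(e) Not entailed — 'silently' adds information not in the original event.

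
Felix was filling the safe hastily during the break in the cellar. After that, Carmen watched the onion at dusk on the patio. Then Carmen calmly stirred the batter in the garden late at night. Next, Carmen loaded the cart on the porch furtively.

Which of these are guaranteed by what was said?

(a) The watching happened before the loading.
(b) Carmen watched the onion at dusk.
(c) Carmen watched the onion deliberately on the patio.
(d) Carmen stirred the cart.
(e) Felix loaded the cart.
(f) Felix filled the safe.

(a), (b)

(a) Entailed — the narrative places the watching before the loading.
(b) Entailed — dropping 'on the patio' leaves a sub-description the original still satisfies.
(c) Not entailed — 'deliberately' adds information not in the original event.
(d) Not entailed — Carmen stirred the batter, not the cart; the cart belongs to the loading event.
(e) Not entailed — the passage has Carmen loading the cart, not Felix.
(f) Not entailed — 'was filling' is progressive on an accomplishment; it does not entail the completed 'filled'.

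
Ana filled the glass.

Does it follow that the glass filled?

'Ana filled the glass' is the causative; it entails the inchoative 'the glass filled'.

yes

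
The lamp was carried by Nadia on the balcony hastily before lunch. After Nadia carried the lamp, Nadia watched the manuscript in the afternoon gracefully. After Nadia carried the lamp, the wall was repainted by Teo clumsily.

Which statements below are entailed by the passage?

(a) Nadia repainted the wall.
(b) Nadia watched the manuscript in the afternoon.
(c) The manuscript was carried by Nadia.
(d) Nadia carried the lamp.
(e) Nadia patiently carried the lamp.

(b), (d)

(a) Not entailed — the passage has Teo repainting the wall, not Nadia.
(b) Entailed — this follows by dropping conjuncts from the watching event's description.
(c) Not entailed — Nadia carried the lamp, not the manuscript; the manuscript belongs to the watching event.
(d) Entailed — the original entails any weakening of itself; this just drops 'hastily', 'before lunch', 'on the balcony'.
(e) Not entailed — 'patiently' adds a manner not in (and inconsistent with) the original.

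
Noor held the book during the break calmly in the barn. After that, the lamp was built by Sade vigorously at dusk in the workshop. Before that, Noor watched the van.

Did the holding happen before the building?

The narrative orders the holding before the building.

yes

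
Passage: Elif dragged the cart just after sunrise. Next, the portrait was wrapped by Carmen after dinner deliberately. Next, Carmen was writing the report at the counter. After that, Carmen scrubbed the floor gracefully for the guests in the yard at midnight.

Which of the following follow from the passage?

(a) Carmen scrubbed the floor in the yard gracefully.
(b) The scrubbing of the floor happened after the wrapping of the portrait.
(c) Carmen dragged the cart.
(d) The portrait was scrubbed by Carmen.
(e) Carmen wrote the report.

(a), (b)

(a) Entailed — dropping 'at midnight', 'for the guests' leaves a sub-description the original still satisfies.
(b) Entailed — the narrative places the wrapping before the scrubbing.
(c) Not entailed — the passage has Elif dragging the cart, not Carmen.
(d) Not entailed — Carmen scrubbed the floor, not the portrait; the portrait belongs to the wrapping event.
(e) Not entailed — 'was writing' is progressive on an accomplishment; it does not entail the completed 'wrote'.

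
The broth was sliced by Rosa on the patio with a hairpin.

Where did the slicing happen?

'on the patio' marks the location of the slicing event.

on the patio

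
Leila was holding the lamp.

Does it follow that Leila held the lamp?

yes

'hold' is atelic; if Leila was holding the lamp, then Leila held the lamp (for some time).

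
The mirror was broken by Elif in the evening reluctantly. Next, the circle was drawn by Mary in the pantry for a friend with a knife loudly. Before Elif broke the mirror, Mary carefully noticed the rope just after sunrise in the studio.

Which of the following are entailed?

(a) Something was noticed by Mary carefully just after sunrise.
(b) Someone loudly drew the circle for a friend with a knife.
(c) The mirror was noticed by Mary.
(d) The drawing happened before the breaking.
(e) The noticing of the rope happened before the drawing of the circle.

(a), (b), (e)

(a) Entailed — dropping 'in the studio' and generalizing the patient leaves a sub-description the original still satisfies.
(b) Entailed — the original entails any weakening of itself; this just drops 'in the pantry' and generalizes the agent.
(c) Not entailed — Mary noticed the rope, not the mirror; the mirror belongs to the breaking event.
(d) Not entailed — the narrative places the breaking before the drawing, not after.
(e) Entailed — the narrative places the noticing before the drawing.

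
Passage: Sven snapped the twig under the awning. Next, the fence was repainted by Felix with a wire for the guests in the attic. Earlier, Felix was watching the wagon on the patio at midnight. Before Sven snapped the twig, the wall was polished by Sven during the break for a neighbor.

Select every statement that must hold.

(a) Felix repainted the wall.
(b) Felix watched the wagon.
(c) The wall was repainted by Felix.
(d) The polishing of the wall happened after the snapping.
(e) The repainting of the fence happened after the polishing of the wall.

(a) Not entailed — Felix repainted the fence, not the wall; the wall belongs to the polishing event.
(b) Entailed — 'watch' is an activity; 'was watching' entails that some watching happened, so 'watched' holds.
(c) Not entailed — Felix repainted the fence, not the wall; the wall belongs to the polishing event.
(d) Not entailed — the narrative places the polishing before the snapping, not after.
(e) Entailed — the narrative places the polishing before the repainting.

(b), (e)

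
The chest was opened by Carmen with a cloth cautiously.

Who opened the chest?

Carmen

'Carmen' marks the agent of the opening event.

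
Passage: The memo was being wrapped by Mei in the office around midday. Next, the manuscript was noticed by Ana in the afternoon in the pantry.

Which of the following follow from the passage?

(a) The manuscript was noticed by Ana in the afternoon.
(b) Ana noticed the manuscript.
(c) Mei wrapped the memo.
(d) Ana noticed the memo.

(a) Entailed — dropping 'in the pantry' leaves a sub-description the original still satisfies.
(b) Entailed — this follows by dropping conjuncts from the noticing event's description.
(c) Not entailed — 'was wrapping' is progressive on an accomplishment; it does not entail the completed 'wrapped'.
(d) Not entailed — Ana noticed the manuscript, not the memo; the memo belongs to the wrapping event.

(a), (b)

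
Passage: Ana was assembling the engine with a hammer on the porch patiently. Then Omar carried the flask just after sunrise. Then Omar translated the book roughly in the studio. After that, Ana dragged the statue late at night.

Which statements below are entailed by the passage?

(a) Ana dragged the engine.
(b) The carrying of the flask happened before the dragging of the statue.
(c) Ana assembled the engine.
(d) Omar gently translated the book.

(b)

(a) Not entailed — Ana dragged the statue, not the engine; the engine belongs to the assembling event.
(b) Entailed — the narrative places the carrying before the dragging.
(c) Not entailed — 'was assembling' is progressive on an accomplishment; it does not entail the completed 'assembled'.
(d) Not entailed — 'gently' adds a manner not in (and inconsistent with) the original.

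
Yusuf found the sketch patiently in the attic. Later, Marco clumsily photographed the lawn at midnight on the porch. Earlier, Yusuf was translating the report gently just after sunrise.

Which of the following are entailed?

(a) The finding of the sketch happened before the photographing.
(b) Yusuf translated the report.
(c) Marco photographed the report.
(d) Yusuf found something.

(a), (d)

(a) Entailed — the narrative places the finding before the photographing.
(b) Not entailed — 'was translating' is progressive on an accomplishment; it does not entail the completed 'translated'.
(c) Not entailed — Marco photographed the lawn, not the report; the report belongs to the translating event.
(d) Entailed — this follows by dropping conjuncts from the finding event's description.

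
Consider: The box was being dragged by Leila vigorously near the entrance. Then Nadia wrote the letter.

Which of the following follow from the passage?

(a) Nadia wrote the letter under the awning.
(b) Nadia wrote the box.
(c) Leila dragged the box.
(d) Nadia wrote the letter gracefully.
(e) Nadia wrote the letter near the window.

(a) Not entailed — 'under the awning' adds information not in the original event.
(b) Not entailed — Nadia wrote the letter, not the box; the box belongs to the dragging event.
(c) Entailed — 'drag' is an activity; 'was dragging' entails that some dragging happened, so 'dragged' holds.
(d) Not entailed — 'gracefully' adds information not in the original event.
(e) Not entailed — 'near the window' adds information not in the original event.

(c)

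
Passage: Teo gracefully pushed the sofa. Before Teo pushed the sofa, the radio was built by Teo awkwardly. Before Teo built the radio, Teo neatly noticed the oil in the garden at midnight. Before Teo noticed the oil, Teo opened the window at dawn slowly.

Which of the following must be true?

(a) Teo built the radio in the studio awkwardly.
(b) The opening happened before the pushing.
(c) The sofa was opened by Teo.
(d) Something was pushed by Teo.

(a) Not entailed — 'in the studio' adds information not in the original event.
(b) Entailed — the narrative places the opening before the pushing.
(c) Not entailed — Teo opened the window, not the sofa; the sofa belongs to the pushing event.
(d) Entailed — the original entails any weakening of itself; this just drops 'gracefully' and generalizes the patient.

(b), (d)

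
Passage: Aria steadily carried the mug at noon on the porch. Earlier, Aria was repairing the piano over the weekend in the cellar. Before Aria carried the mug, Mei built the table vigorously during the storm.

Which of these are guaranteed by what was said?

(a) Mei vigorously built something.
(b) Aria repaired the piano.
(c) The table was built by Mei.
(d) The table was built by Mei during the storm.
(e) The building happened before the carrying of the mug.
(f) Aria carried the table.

(a) Entailed — every conjunct here is already in the original building event.
(b) Not entailed — 'was repairing' is progressive on an accomplishment; it does not entail the completed 'repaired'.
(c) Entailed — the original entails any weakening of itself; this just drops 'during the storm', 'vigorously'.
(d) Entailed — the original entails any weakening of itself; this just drops 'vigorously'.
(e) Entailed — the narrative places the building before the carrying.
(f) Not entailed — Aria carried the mug, not the table; the table belongs to the building event.

(a), (c), (d), (e)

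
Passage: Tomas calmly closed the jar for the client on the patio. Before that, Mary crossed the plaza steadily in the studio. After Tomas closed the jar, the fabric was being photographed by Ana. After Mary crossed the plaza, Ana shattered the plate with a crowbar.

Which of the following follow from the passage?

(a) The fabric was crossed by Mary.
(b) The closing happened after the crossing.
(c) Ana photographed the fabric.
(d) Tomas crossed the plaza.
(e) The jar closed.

(b), (e)

(a) Not entailed — Mary crossed the plaza, not the fabric; the fabric belongs to the photographing event.
(b) Entailed — the narrative places the crossing before the closing.
(c) Not entailed — 'was photographing' is progressive on an accomplishment; it does not entail the completed 'photographed'.
(d) Not entailed — the passage has Mary crossing the plaza, not Tomas.
(e) Entailed — 'Tomas closed the jar' is causative; it entails the inchoative 'the jar closed'.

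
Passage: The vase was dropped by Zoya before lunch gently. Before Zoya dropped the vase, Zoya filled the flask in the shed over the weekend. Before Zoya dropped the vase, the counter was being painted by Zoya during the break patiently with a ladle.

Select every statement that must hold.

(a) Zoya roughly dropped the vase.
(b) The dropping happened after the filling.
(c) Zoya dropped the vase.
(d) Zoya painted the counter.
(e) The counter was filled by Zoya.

(b), (c)

(a) Not entailed — 'roughly' adds a manner not in (and inconsistent with) the original.
(b) Entailed — the narrative places the filling before the dropping.
(c) Entailed — dropping 'gently', 'before lunch' leaves a sub-description the original still satisfies.
(d) Not entailed — 'was painting' is progressive on an accomplishment; it does not entail the completed 'painted'.
(e) Not entailed — Zoya filled the flask, not the counter; the counter belongs to the painting event.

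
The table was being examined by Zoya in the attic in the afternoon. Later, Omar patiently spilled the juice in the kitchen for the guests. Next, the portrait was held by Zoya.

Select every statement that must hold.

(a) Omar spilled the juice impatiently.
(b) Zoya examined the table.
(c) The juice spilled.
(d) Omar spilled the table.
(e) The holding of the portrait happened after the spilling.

(b), (c), (e)

(a) Not entailed — 'impatiently' adds a manner not in (and inconsistent with) the original.
(b) Entailed — 'examine' is an activity; 'was examining' entails that some examining happened, so 'examined' holds.
(c) Entailed — 'Omar spilled the juice' is causative; it entails the inchoative 'the juice spilled'.
(d) Not entailed — Omar spilled the juice, not the table; the table belongs to the examining event.
(e) Entailed — the narrative places the spilling before the holding.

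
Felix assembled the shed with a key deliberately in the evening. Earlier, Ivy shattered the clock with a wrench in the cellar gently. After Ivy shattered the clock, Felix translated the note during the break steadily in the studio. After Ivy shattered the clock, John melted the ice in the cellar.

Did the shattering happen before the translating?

The narrative orders the shattering before the translating.

yes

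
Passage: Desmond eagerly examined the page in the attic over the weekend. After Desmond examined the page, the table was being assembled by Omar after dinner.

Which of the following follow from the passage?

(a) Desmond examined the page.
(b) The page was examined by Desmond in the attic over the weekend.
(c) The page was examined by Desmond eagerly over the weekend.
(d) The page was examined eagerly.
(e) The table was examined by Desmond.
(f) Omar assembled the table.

(a) Entailed — every conjunct here is already in the original examining event.
(b) Entailed — dropping 'eagerly' leaves a sub-description the original still satisfies.
(c) Entailed — every conjunct here is already in the original examining event.
(d) Entailed — dropping 'in the attic', 'over the weekend' and generalizing the agent leaves a sub-description the original still satisfies.
(e) Not entailed — Desmond examined the page, not the table; the table belongs to the assembling event.
(f) Not entailed — 'was assembling' is progressive on an accomplishment; it does not entail the completed 'assembled'.

(a), (b), (c), (d)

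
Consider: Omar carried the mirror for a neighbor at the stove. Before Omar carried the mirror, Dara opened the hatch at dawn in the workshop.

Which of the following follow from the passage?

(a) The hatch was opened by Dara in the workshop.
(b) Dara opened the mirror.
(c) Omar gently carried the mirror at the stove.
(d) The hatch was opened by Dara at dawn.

(a), (d)

(a) Entailed — every conjunct here is already in the original opening event.
(b) Not entailed — Dara opened the hatch, not the mirror; the mirror belongs to the carrying event.
(c) Not entailed — 'gently' adds information not in the original event.
(d) Entailed — dropping 'in the workshop' leaves a sub-description the original still satisfies.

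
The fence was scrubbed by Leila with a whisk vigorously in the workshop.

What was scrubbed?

'the fence' marks the patient of the scrubbing event.

the fence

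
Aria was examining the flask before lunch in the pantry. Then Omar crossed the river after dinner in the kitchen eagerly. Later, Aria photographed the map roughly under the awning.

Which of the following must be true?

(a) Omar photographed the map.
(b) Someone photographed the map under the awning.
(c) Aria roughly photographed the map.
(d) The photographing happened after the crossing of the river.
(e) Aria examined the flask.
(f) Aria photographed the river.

(b), (c), (d), (e)

(a) Not entailed — the passage has Aria photographing the map, not Omar.
(b) Entailed — the original entails any weakening of itself; this just drops 'roughly' and generalizes the agent.
(c) Entailed — every conjunct here is already in the original photographing event.
(d) Entailed — the narrative places the crossing before the photographing.
(e) Entailed — 'examine' is an activity; 'was examining' entails that some examining happened, so 'examined' holds.
(f) Not entailed — Aria photographed the map, not the river; the river belongs to the crossing event.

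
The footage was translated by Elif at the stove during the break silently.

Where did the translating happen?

at the stove

'at the stove' marks the location of the translating event.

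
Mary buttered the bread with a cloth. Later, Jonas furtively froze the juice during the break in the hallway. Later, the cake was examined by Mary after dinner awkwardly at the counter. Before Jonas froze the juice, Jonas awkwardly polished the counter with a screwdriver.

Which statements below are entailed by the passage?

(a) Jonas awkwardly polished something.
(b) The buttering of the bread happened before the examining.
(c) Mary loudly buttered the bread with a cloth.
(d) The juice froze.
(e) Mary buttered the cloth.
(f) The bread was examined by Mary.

(a) Entailed — this follows by dropping conjuncts from the polishing event's description.
(b) Entailed — the narrative places the buttering before the examining.
(c) Not entailed — 'loudly' adds information not in the original event.
(d) Entailed — 'Jonas froze the juice' is causative; it entails the inchoative 'the juice froze'.
(e) Not entailed — the cloth is the instrument, not what was buttered.
(f) Not entailed — Mary examined the cake, not the bread; the bread belongs to the buttering event.

(a), (b), (d)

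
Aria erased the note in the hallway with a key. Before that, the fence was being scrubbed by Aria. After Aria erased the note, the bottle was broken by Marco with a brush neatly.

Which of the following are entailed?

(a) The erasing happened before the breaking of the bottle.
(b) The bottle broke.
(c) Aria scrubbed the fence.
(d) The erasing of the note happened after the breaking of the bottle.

(a), (b), (c)

(a) Entailed — the narrative places the erasing before the breaking.
(b) Entailed — 'Marco broke the bottle' is causative; it entails the inchoative 'the bottle broke'.
(c) Entailed — 'scrub' is an activity; 'was scrubbing' entails that some scrubbing happened, so 'scrubbed' holds.
(d) Not entailed — the narrative places the erasing before the breaking, not after.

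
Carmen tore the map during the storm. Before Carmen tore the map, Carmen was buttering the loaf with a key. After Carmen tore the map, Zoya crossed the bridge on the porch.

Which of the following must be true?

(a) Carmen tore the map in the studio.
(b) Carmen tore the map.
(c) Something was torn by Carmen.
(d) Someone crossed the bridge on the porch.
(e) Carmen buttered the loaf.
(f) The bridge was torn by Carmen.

(b), (c), (d)

(a) Not entailed — 'in the studio' adds information not in the original event.
(b) Entailed — every conjunct here is already in the original tearing event.
(c) Entailed — the original entails any weakening of itself; this just drops 'during the storm' and generalizes the patient.
(d) Entailed — generalizing the agent leaves a sub-description the original still satisfies.
(e) Not entailed — 'was buttering' is progressive on an accomplishment; it does not entail the completed 'buttered'.
(f) Not entailed — Carmen tore the map, not the bridge; the bridge belongs to the crossing event.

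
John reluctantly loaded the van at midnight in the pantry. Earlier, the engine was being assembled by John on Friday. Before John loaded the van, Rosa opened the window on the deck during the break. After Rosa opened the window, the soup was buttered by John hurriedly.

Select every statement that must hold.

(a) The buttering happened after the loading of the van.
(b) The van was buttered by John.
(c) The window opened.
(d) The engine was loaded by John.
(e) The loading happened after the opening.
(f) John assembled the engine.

(a) Not entailed — the narrative doesn't order the loading relative to the buttering.
(b) Not entailed — John buttered the soup, not the van; the van belongs to the loading event.
(c) Entailed — 'Rosa opened the window' is causative; it entails the inchoative 'the window opened'.
(d) Not entailed — John loaded the van, not the engine; the engine belongs to the assembling event.
(e) Entailed — the narrative places the opening before the loading.
(f) Not entailed — 'was assembling' is progressive on an accomplishment; it does not entail the completed 'assembled'.

(c), (e)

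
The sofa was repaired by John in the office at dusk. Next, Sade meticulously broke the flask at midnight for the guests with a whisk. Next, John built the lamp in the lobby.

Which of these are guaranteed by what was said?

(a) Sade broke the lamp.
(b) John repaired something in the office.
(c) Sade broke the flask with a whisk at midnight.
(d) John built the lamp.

(b), (c), (d)

(a) Not entailed — Sade broke the flask, not the lamp; the lamp belongs to the building event.
(b) Entailed — the original entails any weakening of itself; this just drops 'at dusk' and generalizes the patient.
(c) Entailed — every conjunct here is already in the original breaking event.
(d) Entailed — this follows by dropping conjuncts from the building event's description.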